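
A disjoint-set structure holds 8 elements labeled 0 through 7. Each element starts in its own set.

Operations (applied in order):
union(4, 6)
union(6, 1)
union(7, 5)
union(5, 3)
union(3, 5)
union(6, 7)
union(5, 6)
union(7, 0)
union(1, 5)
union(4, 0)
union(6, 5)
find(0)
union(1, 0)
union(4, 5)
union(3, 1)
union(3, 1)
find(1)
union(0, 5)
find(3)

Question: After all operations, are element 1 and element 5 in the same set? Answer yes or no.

Step 1: union(4, 6) -> merged; set of 4 now {4, 6}
Step 2: union(6, 1) -> merged; set of 6 now {1, 4, 6}
Step 3: union(7, 5) -> merged; set of 7 now {5, 7}
Step 4: union(5, 3) -> merged; set of 5 now {3, 5, 7}
Step 5: union(3, 5) -> already same set; set of 3 now {3, 5, 7}
Step 6: union(6, 7) -> merged; set of 6 now {1, 3, 4, 5, 6, 7}
Step 7: union(5, 6) -> already same set; set of 5 now {1, 3, 4, 5, 6, 7}
Step 8: union(7, 0) -> merged; set of 7 now {0, 1, 3, 4, 5, 6, 7}
Step 9: union(1, 5) -> already same set; set of 1 now {0, 1, 3, 4, 5, 6, 7}
Step 10: union(4, 0) -> already same set; set of 4 now {0, 1, 3, 4, 5, 6, 7}
Step 11: union(6, 5) -> already same set; set of 6 now {0, 1, 3, 4, 5, 6, 7}
Step 12: find(0) -> no change; set of 0 is {0, 1, 3, 4, 5, 6, 7}
Step 13: union(1, 0) -> already same set; set of 1 now {0, 1, 3, 4, 5, 6, 7}
Step 14: union(4, 5) -> already same set; set of 4 now {0, 1, 3, 4, 5, 6, 7}
Step 15: union(3, 1) -> already same set; set of 3 now {0, 1, 3, 4, 5, 6, 7}
Step 16: union(3, 1) -> already same set; set of 3 now {0, 1, 3, 4, 5, 6, 7}
Step 17: find(1) -> no change; set of 1 is {0, 1, 3, 4, 5, 6, 7}
Step 18: union(0, 5) -> already same set; set of 0 now {0, 1, 3, 4, 5, 6, 7}
Step 19: find(3) -> no change; set of 3 is {0, 1, 3, 4, 5, 6, 7}
Set of 1: {0, 1, 3, 4, 5, 6, 7}; 5 is a member.

Answer: yes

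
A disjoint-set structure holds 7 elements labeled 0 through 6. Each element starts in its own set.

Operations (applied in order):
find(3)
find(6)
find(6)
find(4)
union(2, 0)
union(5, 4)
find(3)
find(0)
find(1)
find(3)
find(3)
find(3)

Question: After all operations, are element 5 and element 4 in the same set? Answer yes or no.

Step 1: find(3) -> no change; set of 3 is {3}
Step 2: find(6) -> no change; set of 6 is {6}
Step 3: find(6) -> no change; set of 6 is {6}
Step 4: find(4) -> no change; set of 4 is {4}
Step 5: union(2, 0) -> merged; set of 2 now {0, 2}
Step 6: union(5, 4) -> merged; set of 5 now {4, 5}
Step 7: find(3) -> no change; set of 3 is {3}
Step 8: find(0) -> no change; set of 0 is {0, 2}
Step 9: find(1) -> no change; set of 1 is {1}
Step 10: find(3) -> no change; set of 3 is {3}
Step 11: find(3) -> no change; set of 3 is {3}
Step 12: find(3) -> no change; set of 3 is {3}
Set of 5: {4, 5}; 4 is a member.

Answer: yes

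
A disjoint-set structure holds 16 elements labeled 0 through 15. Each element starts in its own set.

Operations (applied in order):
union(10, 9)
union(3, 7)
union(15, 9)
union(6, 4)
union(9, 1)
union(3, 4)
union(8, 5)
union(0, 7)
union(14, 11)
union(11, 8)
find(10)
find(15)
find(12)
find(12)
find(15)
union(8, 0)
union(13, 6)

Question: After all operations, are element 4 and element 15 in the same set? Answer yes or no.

Answer: no

Derivation:
Step 1: union(10, 9) -> merged; set of 10 now {9, 10}
Step 2: union(3, 7) -> merged; set of 3 now {3, 7}
Step 3: union(15, 9) -> merged; set of 15 now {9, 10, 15}
Step 4: union(6, 4) -> merged; set of 6 now {4, 6}
Step 5: union(9, 1) -> merged; set of 9 now {1, 9, 10, 15}
Step 6: union(3, 4) -> merged; set of 3 now {3, 4, 6, 7}
Step 7: union(8, 5) -> merged; set of 8 now {5, 8}
Step 8: union(0, 7) -> merged; set of 0 now {0, 3, 4, 6, 7}
Step 9: union(14, 11) -> merged; set of 14 now {11, 14}
Step 10: union(11, 8) -> merged; set of 11 now {5, 8, 11, 14}
Step 11: find(10) -> no change; set of 10 is {1, 9, 10, 15}
Step 12: find(15) -> no change; set of 15 is {1, 9, 10, 15}
Step 13: find(12) -> no change; set of 12 is {12}
Step 14: find(12) -> no change; set of 12 is {12}
Step 15: find(15) -> no change; set of 15 is {1, 9, 10, 15}
Step 16: union(8, 0) -> merged; set of 8 now {0, 3, 4, 5, 6, 7, 8, 11, 14}
Step 17: union(13, 6) -> merged; set of 13 now {0, 3, 4, 5, 6, 7, 8, 11, 13, 14}
Set of 4: {0, 3, 4, 5, 6, 7, 8, 11, 13, 14}; 15 is not a member.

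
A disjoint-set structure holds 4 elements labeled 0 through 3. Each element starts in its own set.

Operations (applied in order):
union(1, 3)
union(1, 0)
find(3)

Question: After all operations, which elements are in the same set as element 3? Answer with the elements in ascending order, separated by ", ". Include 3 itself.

Answer: 0, 1, 3

Derivation:
Step 1: union(1, 3) -> merged; set of 1 now {1, 3}
Step 2: union(1, 0) -> merged; set of 1 now {0, 1, 3}
Step 3: find(3) -> no change; set of 3 is {0, 1, 3}
Component of 3: {0, 1, 3}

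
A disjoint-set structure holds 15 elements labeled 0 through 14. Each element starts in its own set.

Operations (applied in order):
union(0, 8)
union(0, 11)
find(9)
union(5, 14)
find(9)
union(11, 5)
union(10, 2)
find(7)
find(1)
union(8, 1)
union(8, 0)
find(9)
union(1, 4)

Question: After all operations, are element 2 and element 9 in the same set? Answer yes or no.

Answer: no

Derivation:
Step 1: union(0, 8) -> merged; set of 0 now {0, 8}
Step 2: union(0, 11) -> merged; set of 0 now {0, 8, 11}
Step 3: find(9) -> no change; set of 9 is {9}
Step 4: union(5, 14) -> merged; set of 5 now {5, 14}
Step 5: find(9) -> no change; set of 9 is {9}
Step 6: union(11, 5) -> merged; set of 11 now {0, 5, 8, 11, 14}
Step 7: union(10, 2) -> merged; set of 10 now {2, 10}
Step 8: find(7) -> no change; set of 7 is {7}
Step 9: find(1) -> no change; set of 1 is {1}
Step 10: union(8, 1) -> merged; set of 8 now {0, 1, 5, 8, 11, 14}
Step 11: union(8, 0) -> already same set; set of 8 now {0, 1, 5, 8, 11, 14}
Step 12: find(9) -> no change; set of 9 is {9}
Step 13: union(1, 4) -> merged; set of 1 now {0, 1, 4, 5, 8, 11, 14}
Set of 2: {2, 10}; 9 is not a member.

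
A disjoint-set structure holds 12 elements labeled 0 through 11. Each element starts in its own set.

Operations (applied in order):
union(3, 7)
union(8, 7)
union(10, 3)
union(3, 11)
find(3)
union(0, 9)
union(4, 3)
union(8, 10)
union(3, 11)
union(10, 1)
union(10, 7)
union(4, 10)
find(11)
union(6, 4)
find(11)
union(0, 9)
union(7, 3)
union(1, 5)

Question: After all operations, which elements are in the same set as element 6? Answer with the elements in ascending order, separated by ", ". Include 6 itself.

Answer: 1, 3, 4, 5, 6, 7, 8, 10, 11

Derivation:
Step 1: union(3, 7) -> merged; set of 3 now {3, 7}
Step 2: union(8, 7) -> merged; set of 8 now {3, 7, 8}
Step 3: union(10, 3) -> merged; set of 10 now {3, 7, 8, 10}
Step 4: union(3, 11) -> merged; set of 3 now {3, 7, 8, 10, 11}
Step 5: find(3) -> no change; set of 3 is {3, 7, 8, 10, 11}
Step 6: union(0, 9) -> merged; set of 0 now {0, 9}
Step 7: union(4, 3) -> merged; set of 4 now {3, 4, 7, 8, 10, 11}
Step 8: union(8, 10) -> already same set; set of 8 now {3, 4, 7, 8, 10, 11}
Step 9: union(3, 11) -> already same set; set of 3 now {3, 4, 7, 8, 10, 11}
Step 10: union(10, 1) -> merged; set of 10 now {1, 3, 4, 7, 8, 10, 11}
Step 11: union(10, 7) -> already same set; set of 10 now {1, 3, 4, 7, 8, 10, 11}
Step 12: union(4, 10) -> already same set; set of 4 now {1, 3, 4, 7, 8, 10, 11}
Step 13: find(11) -> no change; set of 11 is {1, 3, 4, 7, 8, 10, 11}
Step 14: union(6, 4) -> merged; set of 6 now {1, 3, 4, 6, 7, 8, 10, 11}
Step 15: find(11) -> no change; set of 11 is {1, 3, 4, 6, 7, 8, 10, 11}
Step 16: union(0, 9) -> already same set; set of 0 now {0, 9}
Step 17: union(7, 3) -> already same set; set of 7 now {1, 3, 4, 6, 7, 8, 10, 11}
Step 18: union(1, 5) -> merged; set of 1 now {1, 3, 4, 5, 6, 7, 8, 10, 11}
Component of 6: {1, 3, 4, 5, 6, 7, 8, 10, 11}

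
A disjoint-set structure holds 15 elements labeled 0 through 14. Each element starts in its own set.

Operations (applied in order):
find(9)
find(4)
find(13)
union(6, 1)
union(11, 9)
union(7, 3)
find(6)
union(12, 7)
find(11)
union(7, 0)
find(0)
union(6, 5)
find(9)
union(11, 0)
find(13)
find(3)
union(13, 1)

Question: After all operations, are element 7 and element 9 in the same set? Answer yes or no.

Answer: yes

Derivation:
Step 1: find(9) -> no change; set of 9 is {9}
Step 2: find(4) -> no change; set of 4 is {4}
Step 3: find(13) -> no change; set of 13 is {13}
Step 4: union(6, 1) -> merged; set of 6 now {1, 6}
Step 5: union(11, 9) -> merged; set of 11 now {9, 11}
Step 6: union(7, 3) -> merged; set of 7 now {3, 7}
Step 7: find(6) -> no change; set of 6 is {1, 6}
Step 8: union(12, 7) -> merged; set of 12 now {3, 7, 12}
Step 9: find(11) -> no change; set of 11 is {9, 11}
Step 10: union(7, 0) -> merged; set of 7 now {0, 3, 7, 12}
Step 11: find(0) -> no change; set of 0 is {0, 3, 7, 12}
Step 12: union(6, 5) -> merged; set of 6 now {1, 5, 6}
Step 13: find(9) -> no change; set of 9 is {9, 11}
Step 14: union(11, 0) -> merged; set of 11 now {0, 3, 7, 9, 11, 12}
Step 15: find(13) -> no change; set of 13 is {13}
Step 16: find(3) -> no change; set of 3 is {0, 3, 7, 9, 11, 12}
Step 17: union(13, 1) -> merged; set of 13 now {1, 5, 6, 13}
Set of 7: {0, 3, 7, 9, 11, 12}; 9 is a member.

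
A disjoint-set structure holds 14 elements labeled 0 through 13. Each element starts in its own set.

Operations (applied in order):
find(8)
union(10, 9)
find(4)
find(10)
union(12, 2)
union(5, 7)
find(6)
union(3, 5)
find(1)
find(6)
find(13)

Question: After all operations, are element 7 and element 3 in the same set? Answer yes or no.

Step 1: find(8) -> no change; set of 8 is {8}
Step 2: union(10, 9) -> merged; set of 10 now {9, 10}
Step 3: find(4) -> no change; set of 4 is {4}
Step 4: find(10) -> no change; set of 10 is {9, 10}
Step 5: union(12, 2) -> merged; set of 12 now {2, 12}
Step 6: union(5, 7) -> merged; set of 5 now {5, 7}
Step 7: find(6) -> no change; set of 6 is {6}
Step 8: union(3, 5) -> merged; set of 3 now {3, 5, 7}
Step 9: find(1) -> no change; set of 1 is {1}
Step 10: find(6) -> no change; set of 6 is {6}
Step 11: find(13) -> no change; set of 13 is {13}
Set of 7: {3, 5, 7}; 3 is a member.

Answer: yes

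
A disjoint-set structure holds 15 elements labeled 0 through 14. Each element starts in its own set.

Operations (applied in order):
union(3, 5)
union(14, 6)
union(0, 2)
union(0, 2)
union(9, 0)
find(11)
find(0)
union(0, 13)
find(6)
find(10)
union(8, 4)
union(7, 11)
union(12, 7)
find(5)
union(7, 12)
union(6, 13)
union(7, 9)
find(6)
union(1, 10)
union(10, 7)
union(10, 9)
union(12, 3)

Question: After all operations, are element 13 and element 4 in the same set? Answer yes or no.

Step 1: union(3, 5) -> merged; set of 3 now {3, 5}
Step 2: union(14, 6) -> merged; set of 14 now {6, 14}
Step 3: union(0, 2) -> merged; set of 0 now {0, 2}
Step 4: union(0, 2) -> already same set; set of 0 now {0, 2}
Step 5: union(9, 0) -> merged; set of 9 now {0, 2, 9}
Step 6: find(11) -> no change; set of 11 is {11}
Step 7: find(0) -> no change; set of 0 is {0, 2, 9}
Step 8: union(0, 13) -> merged; set of 0 now {0, 2, 9, 13}
Step 9: find(6) -> no change; set of 6 is {6, 14}
Step 10: find(10) -> no change; set of 10 is {10}
Step 11: union(8, 4) -> merged; set of 8 now {4, 8}
Step 12: union(7, 11) -> merged; set of 7 now {7, 11}
Step 13: union(12, 7) -> merged; set of 12 now {7, 11, 12}
Step 14: find(5) -> no change; set of 5 is {3, 5}
Step 15: union(7, 12) -> already same set; set of 7 now {7, 11, 12}
Step 16: union(6, 13) -> merged; set of 6 now {0, 2, 6, 9, 13, 14}
Step 17: union(7, 9) -> merged; set of 7 now {0, 2, 6, 7, 9, 11, 12, 13, 14}
Step 18: find(6) -> no change; set of 6 is {0, 2, 6, 7, 9, 11, 12, 13, 14}
Step 19: union(1, 10) -> merged; set of 1 now {1, 10}
Step 20: union(10, 7) -> merged; set of 10 now {0, 1, 2, 6, 7, 9, 10, 11, 12, 13, 14}
Step 21: union(10, 9) -> already same set; set of 10 now {0, 1, 2, 6, 7, 9, 10, 11, 12, 13, 14}
Step 22: union(12, 3) -> merged; set of 12 now {0, 1, 2, 3, 5, 6, 7, 9, 10, 11, 12, 13, 14}
Set of 13: {0, 1, 2, 3, 5, 6, 7, 9, 10, 11, 12, 13, 14}; 4 is not a member.

Answer: no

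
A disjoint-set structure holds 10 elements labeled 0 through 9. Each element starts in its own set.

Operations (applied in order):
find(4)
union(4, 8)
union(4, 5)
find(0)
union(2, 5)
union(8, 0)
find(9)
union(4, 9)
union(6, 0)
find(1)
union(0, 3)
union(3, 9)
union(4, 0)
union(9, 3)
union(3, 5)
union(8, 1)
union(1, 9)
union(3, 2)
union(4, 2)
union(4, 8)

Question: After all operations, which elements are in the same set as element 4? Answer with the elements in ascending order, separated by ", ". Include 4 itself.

Answer: 0, 1, 2, 3, 4, 5, 6, 8, 9

Derivation:
Step 1: find(4) -> no change; set of 4 is {4}
Step 2: union(4, 8) -> merged; set of 4 now {4, 8}
Step 3: union(4, 5) -> merged; set of 4 now {4, 5, 8}
Step 4: find(0) -> no change; set of 0 is {0}
Step 5: union(2, 5) -> merged; set of 2 now {2, 4, 5, 8}
Step 6: union(8, 0) -> merged; set of 8 now {0, 2, 4, 5, 8}
Step 7: find(9) -> no change; set of 9 is {9}
Step 8: union(4, 9) -> merged; set of 4 now {0, 2, 4, 5, 8, 9}
Step 9: union(6, 0) -> merged; set of 6 now {0, 2, 4, 5, 6, 8, 9}
Step 10: find(1) -> no change; set of 1 is {1}
Step 11: union(0, 3) -> merged; set of 0 now {0, 2, 3, 4, 5, 6, 8, 9}
Step 12: union(3, 9) -> already same set; set of 3 now {0, 2, 3, 4, 5, 6, 8, 9}
Step 13: union(4, 0) -> already same set; set of 4 now {0, 2, 3, 4, 5, 6, 8, 9}
Step 14: union(9, 3) -> already same set; set of 9 now {0, 2, 3, 4, 5, 6, 8, 9}
Step 15: union(3, 5) -> already same set; set of 3 now {0, 2, 3, 4, 5, 6, 8, 9}
Step 16: union(8, 1) -> merged; set of 8 now {0, 1, 2, 3, 4, 5, 6, 8, 9}
Step 17: union(1, 9) -> already same set; set of 1 now {0, 1, 2, 3, 4, 5, 6, 8, 9}
Step 18: union(3, 2) -> already same set; set of 3 now {0, 1, 2, 3, 4, 5, 6, 8, 9}
Step 19: union(4, 2) -> already same set; set of 4 now {0, 1, 2, 3, 4, 5, 6, 8, 9}
Step 20: union(4, 8) -> already same set; set of 4 now {0, 1, 2, 3, 4, 5, 6, 8, 9}
Component of 4: {0, 1, 2, 3, 4, 5, 6, 8, 9}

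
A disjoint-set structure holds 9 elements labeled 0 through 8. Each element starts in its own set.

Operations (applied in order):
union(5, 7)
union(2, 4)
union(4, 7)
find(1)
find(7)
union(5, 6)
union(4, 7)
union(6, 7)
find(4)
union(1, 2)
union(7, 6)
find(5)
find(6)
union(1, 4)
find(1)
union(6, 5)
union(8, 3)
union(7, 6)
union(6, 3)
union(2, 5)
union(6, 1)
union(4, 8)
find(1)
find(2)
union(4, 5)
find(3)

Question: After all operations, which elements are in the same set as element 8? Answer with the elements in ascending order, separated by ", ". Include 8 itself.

Step 1: union(5, 7) -> merged; set of 5 now {5, 7}
Step 2: union(2, 4) -> merged; set of 2 now {2, 4}
Step 3: union(4, 7) -> merged; set of 4 now {2, 4, 5, 7}
Step 4: find(1) -> no change; set of 1 is {1}
Step 5: find(7) -> no change; set of 7 is {2, 4, 5, 7}
Step 6: union(5, 6) -> merged; set of 5 now {2, 4, 5, 6, 7}
Step 7: union(4, 7) -> already same set; set of 4 now {2, 4, 5, 6, 7}
Step 8: union(6, 7) -> already same set; set of 6 now {2, 4, 5, 6, 7}
Step 9: find(4) -> no change; set of 4 is {2, 4, 5, 6, 7}
Step 10: union(1, 2) -> merged; set of 1 now {1, 2, 4, 5, 6, 7}
Step 11: union(7, 6) -> already same set; set of 7 now {1, 2, 4, 5, 6, 7}
Step 12: find(5) -> no change; set of 5 is {1, 2, 4, 5, 6, 7}
Step 13: find(6) -> no change; set of 6 is {1, 2, 4, 5, 6, 7}
Step 14: union(1, 4) -> already same set; set of 1 now {1, 2, 4, 5, 6, 7}
Step 15: find(1) -> no change; set of 1 is {1, 2, 4, 5, 6, 7}
Step 16: union(6, 5) -> already same set; set of 6 now {1, 2, 4, 5, 6, 7}
Step 17: union(8, 3) -> merged; set of 8 now {3, 8}
Step 18: union(7, 6) -> already same set; set of 7 now {1, 2, 4, 5, 6, 7}
Step 19: union(6, 3) -> merged; set of 6 now {1, 2, 3, 4, 5, 6, 7, 8}
Step 20: union(2, 5) -> already same set; set of 2 now {1, 2, 3, 4, 5, 6, 7, 8}
Step 21: union(6, 1) -> already same set; set of 6 now {1, 2, 3, 4, 5, 6, 7, 8}
Step 22: union(4, 8) -> already same set; set of 4 now {1, 2, 3, 4, 5, 6, 7, 8}
Step 23: find(1) -> no change; set of 1 is {1, 2, 3, 4, 5, 6, 7, 8}
Step 24: find(2) -> no change; set of 2 is {1, 2, 3, 4, 5, 6, 7, 8}
Step 25: union(4, 5) -> already same set; set of 4 now {1, 2, 3, 4, 5, 6, 7, 8}
Step 26: find(3) -> no change; set of 3 is {1, 2, 3, 4, 5, 6, 7, 8}
Component of 8: {1, 2, 3, 4, 5, 6, 7, 8}

Answer: 1, 2, 3, 4, 5, 6, 7, 8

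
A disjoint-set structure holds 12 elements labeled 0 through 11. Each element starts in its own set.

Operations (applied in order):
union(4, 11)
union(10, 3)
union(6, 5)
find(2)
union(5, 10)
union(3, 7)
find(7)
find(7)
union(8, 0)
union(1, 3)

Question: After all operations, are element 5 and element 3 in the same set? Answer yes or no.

Step 1: union(4, 11) -> merged; set of 4 now {4, 11}
Step 2: union(10, 3) -> merged; set of 10 now {3, 10}
Step 3: union(6, 5) -> merged; set of 6 now {5, 6}
Step 4: find(2) -> no change; set of 2 is {2}
Step 5: union(5, 10) -> merged; set of 5 now {3, 5, 6, 10}
Step 6: union(3, 7) -> merged; set of 3 now {3, 5, 6, 7, 10}
Step 7: find(7) -> no change; set of 7 is {3, 5, 6, 7, 10}
Step 8: find(7) -> no change; set of 7 is {3, 5, 6, 7, 10}
Step 9: union(8, 0) -> merged; set of 8 now {0, 8}
Step 10: union(1, 3) -> merged; set of 1 now {1, 3, 5, 6, 7, 10}
Set of 5: {1, 3, 5, 6, 7, 10}; 3 is a member.

Answer: yes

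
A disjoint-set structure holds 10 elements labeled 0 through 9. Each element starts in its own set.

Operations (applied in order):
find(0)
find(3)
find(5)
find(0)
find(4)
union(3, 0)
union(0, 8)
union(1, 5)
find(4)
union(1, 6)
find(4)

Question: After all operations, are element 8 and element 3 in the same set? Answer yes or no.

Step 1: find(0) -> no change; set of 0 is {0}
Step 2: find(3) -> no change; set of 3 is {3}
Step 3: find(5) -> no change; set of 5 is {5}
Step 4: find(0) -> no change; set of 0 is {0}
Step 5: find(4) -> no change; set of 4 is {4}
Step 6: union(3, 0) -> merged; set of 3 now {0, 3}
Step 7: union(0, 8) -> merged; set of 0 now {0, 3, 8}
Step 8: union(1, 5) -> merged; set of 1 now {1, 5}
Step 9: find(4) -> no change; set of 4 is {4}
Step 10: union(1, 6) -> merged; set of 1 now {1, 5, 6}
Step 11: find(4) -> no change; set of 4 is {4}
Set of 8: {0, 3, 8}; 3 is a member.

Answer: yes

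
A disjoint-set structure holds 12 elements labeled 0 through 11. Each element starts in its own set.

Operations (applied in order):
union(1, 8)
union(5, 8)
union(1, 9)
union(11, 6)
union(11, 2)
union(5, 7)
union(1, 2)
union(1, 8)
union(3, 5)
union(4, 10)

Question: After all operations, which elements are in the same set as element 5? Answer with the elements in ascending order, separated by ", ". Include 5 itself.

Step 1: union(1, 8) -> merged; set of 1 now {1, 8}
Step 2: union(5, 8) -> merged; set of 5 now {1, 5, 8}
Step 3: union(1, 9) -> merged; set of 1 now {1, 5, 8, 9}
Step 4: union(11, 6) -> merged; set of 11 now {6, 11}
Step 5: union(11, 2) -> merged; set of 11 now {2, 6, 11}
Step 6: union(5, 7) -> merged; set of 5 now {1, 5, 7, 8, 9}
Step 7: union(1, 2) -> merged; set of 1 now {1, 2, 5, 6, 7, 8, 9, 11}
Step 8: union(1, 8) -> already same set; set of 1 now {1, 2, 5, 6, 7, 8, 9, 11}
Step 9: union(3, 5) -> merged; set of 3 now {1, 2, 3, 5, 6, 7, 8, 9, 11}
Step 10: union(4, 10) -> merged; set of 4 now {4, 10}
Component of 5: {1, 2, 3, 5, 6, 7, 8, 9, 11}

Answer: 1, 2, 3, 5, 6, 7, 8, 9, 11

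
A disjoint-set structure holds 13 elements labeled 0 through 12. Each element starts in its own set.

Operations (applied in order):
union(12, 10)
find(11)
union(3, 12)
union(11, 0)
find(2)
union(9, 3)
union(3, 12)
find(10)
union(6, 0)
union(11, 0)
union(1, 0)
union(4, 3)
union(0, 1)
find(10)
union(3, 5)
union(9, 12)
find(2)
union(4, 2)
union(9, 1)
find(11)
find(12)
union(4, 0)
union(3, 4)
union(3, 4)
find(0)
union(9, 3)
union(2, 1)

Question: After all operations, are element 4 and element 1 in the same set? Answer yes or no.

Answer: yes

Derivation:
Step 1: union(12, 10) -> merged; set of 12 now {10, 12}
Step 2: find(11) -> no change; set of 11 is {11}
Step 3: union(3, 12) -> merged; set of 3 now {3, 10, 12}
Step 4: union(11, 0) -> merged; set of 11 now {0, 11}
Step 5: find(2) -> no change; set of 2 is {2}
Step 6: union(9, 3) -> merged; set of 9 now {3, 9, 10, 12}
Step 7: union(3, 12) -> already same set; set of 3 now {3, 9, 10, 12}
Step 8: find(10) -> no change; set of 10 is {3, 9, 10, 12}
Step 9: union(6, 0) -> merged; set of 6 now {0, 6, 11}
Step 10: union(11, 0) -> already same set; set of 11 now {0, 6, 11}
Step 11: union(1, 0) -> merged; set of 1 now {0, 1, 6, 11}
Step 12: union(4, 3) -> merged; set of 4 now {3, 4, 9, 10, 12}
Step 13: union(0, 1) -> already same set; set of 0 now {0, 1, 6, 11}
Step 14: find(10) -> no change; set of 10 is {3, 4, 9, 10, 12}
Step 15: union(3, 5) -> merged; set of 3 now {3, 4, 5, 9, 10, 12}
Step 16: union(9, 12) -> already same set; set of 9 now {3, 4, 5, 9, 10, 12}
Step 17: find(2) -> no change; set of 2 is {2}
Step 18: union(4, 2) -> merged; set of 4 now {2, 3, 4, 5, 9, 10, 12}
Step 19: union(9, 1) -> merged; set of 9 now {0, 1, 2, 3, 4, 5, 6, 9, 10, 11, 12}
Step 20: find(11) -> no change; set of 11 is {0, 1, 2, 3, 4, 5, 6, 9, 10, 11, 12}
Step 21: find(12) -> no change; set of 12 is {0, 1, 2, 3, 4, 5, 6, 9, 10, 11, 12}
Step 22: union(4, 0) -> already same set; set of 4 now {0, 1, 2, 3, 4, 5, 6, 9, 10, 11, 12}
Step 23: union(3, 4) -> already same set; set of 3 now {0, 1, 2, 3, 4, 5, 6, 9, 10, 11, 12}
Step 24: union(3, 4) -> already same set; set of 3 now {0, 1, 2, 3, 4, 5, 6, 9, 10, 11, 12}
Step 25: find(0) -> no change; set of 0 is {0, 1, 2, 3, 4, 5, 6, 9, 10, 11, 12}
Step 26: union(9, 3) -> already same set; set of 9 now {0, 1, 2, 3, 4, 5, 6, 9, 10, 11, 12}
Step 27: union(2, 1) -> already same set; set of 2 now {0, 1, 2, 3, 4, 5, 6, 9, 10, 11, 12}
Set of 4: {0, 1, 2, 3, 4, 5, 6, 9, 10, 11, 12}; 1 is a member.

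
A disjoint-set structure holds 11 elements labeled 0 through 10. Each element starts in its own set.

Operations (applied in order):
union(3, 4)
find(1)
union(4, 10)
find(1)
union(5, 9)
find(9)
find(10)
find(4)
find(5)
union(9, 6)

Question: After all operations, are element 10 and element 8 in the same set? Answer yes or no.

Step 1: union(3, 4) -> merged; set of 3 now {3, 4}
Step 2: find(1) -> no change; set of 1 is {1}
Step 3: union(4, 10) -> merged; set of 4 now {3, 4, 10}
Step 4: find(1) -> no change; set of 1 is {1}
Step 5: union(5, 9) -> merged; set of 5 now {5, 9}
Step 6: find(9) -> no change; set of 9 is {5, 9}
Step 7: find(10) -> no change; set of 10 is {3, 4, 10}
Step 8: find(4) -> no change; set of 4 is {3, 4, 10}
Step 9: find(5) -> no change; set of 5 is {5, 9}
Step 10: union(9, 6) -> merged; set of 9 now {5, 6, 9}
Set of 10: {3, 4, 10}; 8 is not a member.

Answer: no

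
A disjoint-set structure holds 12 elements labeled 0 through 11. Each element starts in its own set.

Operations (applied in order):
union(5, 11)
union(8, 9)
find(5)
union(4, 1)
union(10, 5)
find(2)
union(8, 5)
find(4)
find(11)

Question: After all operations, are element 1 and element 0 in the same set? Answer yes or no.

Step 1: union(5, 11) -> merged; set of 5 now {5, 11}
Step 2: union(8, 9) -> merged; set of 8 now {8, 9}
Step 3: find(5) -> no change; set of 5 is {5, 11}
Step 4: union(4, 1) -> merged; set of 4 now {1, 4}
Step 5: union(10, 5) -> merged; set of 10 now {5, 10, 11}
Step 6: find(2) -> no change; set of 2 is {2}
Step 7: union(8, 5) -> merged; set of 8 now {5, 8, 9, 10, 11}
Step 8: find(4) -> no change; set of 4 is {1, 4}
Step 9: find(11) -> no change; set of 11 is {5, 8, 9, 10, 11}
Set of 1: {1, 4}; 0 is not a member.

Answer: no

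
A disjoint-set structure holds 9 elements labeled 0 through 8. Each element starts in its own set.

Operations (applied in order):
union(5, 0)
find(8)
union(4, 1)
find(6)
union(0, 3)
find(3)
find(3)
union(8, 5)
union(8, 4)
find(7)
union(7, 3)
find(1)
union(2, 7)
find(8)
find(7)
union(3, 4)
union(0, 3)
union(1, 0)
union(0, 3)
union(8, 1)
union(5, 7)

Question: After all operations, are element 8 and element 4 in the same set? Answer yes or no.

Answer: yes

Derivation:
Step 1: union(5, 0) -> merged; set of 5 now {0, 5}
Step 2: find(8) -> no change; set of 8 is {8}
Step 3: union(4, 1) -> merged; set of 4 now {1, 4}
Step 4: find(6) -> no change; set of 6 is {6}
Step 5: union(0, 3) -> merged; set of 0 now {0, 3, 5}
Step 6: find(3) -> no change; set of 3 is {0, 3, 5}
Step 7: find(3) -> no change; set of 3 is {0, 3, 5}
Step 8: union(8, 5) -> merged; set of 8 now {0, 3, 5, 8}
Step 9: union(8, 4) -> merged; set of 8 now {0, 1, 3, 4, 5, 8}
Step 10: find(7) -> no change; set of 7 is {7}
Step 11: union(7, 3) -> merged; set of 7 now {0, 1, 3, 4, 5, 7, 8}
Step 12: find(1) -> no change; set of 1 is {0, 1, 3, 4, 5, 7, 8}
Step 13: union(2, 7) -> merged; set of 2 now {0, 1, 2, 3, 4, 5, 7, 8}
Step 14: find(8) -> no change; set of 8 is {0, 1, 2, 3, 4, 5, 7, 8}
Step 15: find(7) -> no change; set of 7 is {0, 1, 2, 3, 4, 5, 7, 8}
Step 16: union(3, 4) -> already same set; set of 3 now {0, 1, 2, 3, 4, 5, 7, 8}
Step 17: union(0, 3) -> already same set; set of 0 now {0, 1, 2, 3, 4, 5, 7, 8}
Step 18: union(1, 0) -> already same set; set of 1 now {0, 1, 2, 3, 4, 5, 7, 8}
Step 19: union(0, 3) -> already same set; set of 0 now {0, 1, 2, 3, 4, 5, 7, 8}
Step 20: union(8, 1) -> already same set; set of 8 now {0, 1, 2, 3, 4, 5, 7, 8}
Step 21: union(5, 7) -> already same set; set of 5 now {0, 1, 2, 3, 4, 5, 7, 8}
Set of 8: {0, 1, 2, 3, 4, 5, 7, 8}; 4 is a member.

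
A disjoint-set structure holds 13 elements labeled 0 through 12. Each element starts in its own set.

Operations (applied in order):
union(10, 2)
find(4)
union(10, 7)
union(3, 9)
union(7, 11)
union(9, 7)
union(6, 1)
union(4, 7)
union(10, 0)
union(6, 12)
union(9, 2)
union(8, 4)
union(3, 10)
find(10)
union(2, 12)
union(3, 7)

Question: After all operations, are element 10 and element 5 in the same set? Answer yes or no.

Step 1: union(10, 2) -> merged; set of 10 now {2, 10}
Step 2: find(4) -> no change; set of 4 is {4}
Step 3: union(10, 7) -> merged; set of 10 now {2, 7, 10}
Step 4: union(3, 9) -> merged; set of 3 now {3, 9}
Step 5: union(7, 11) -> merged; set of 7 now {2, 7, 10, 11}
Step 6: union(9, 7) -> merged; set of 9 now {2, 3, 7, 9, 10, 11}
Step 7: union(6, 1) -> merged; set of 6 now {1, 6}
Step 8: union(4, 7) -> merged; set of 4 now {2, 3, 4, 7, 9, 10, 11}
Step 9: union(10, 0) -> merged; set of 10 now {0, 2, 3, 4, 7, 9, 10, 11}
Step 10: union(6, 12) -> merged; set of 6 now {1, 6, 12}
Step 11: union(9, 2) -> already same set; set of 9 now {0, 2, 3, 4, 7, 9, 10, 11}
Step 12: union(8, 4) -> merged; set of 8 now {0, 2, 3, 4, 7, 8, 9, 10, 11}
Step 13: union(3, 10) -> already same set; set of 3 now {0, 2, 3, 4, 7, 8, 9, 10, 11}
Step 14: find(10) -> no change; set of 10 is {0, 2, 3, 4, 7, 8, 9, 10, 11}
Step 15: union(2, 12) -> merged; set of 2 now {0, 1, 2, 3, 4, 6, 7, 8, 9, 10, 11, 12}
Step 16: union(3, 7) -> already same set; set of 3 now {0, 1, 2, 3, 4, 6, 7, 8, 9, 10, 11, 12}
Set of 10: {0, 1, 2, 3, 4, 6, 7, 8, 9, 10, 11, 12}; 5 is not a member.

Answer: no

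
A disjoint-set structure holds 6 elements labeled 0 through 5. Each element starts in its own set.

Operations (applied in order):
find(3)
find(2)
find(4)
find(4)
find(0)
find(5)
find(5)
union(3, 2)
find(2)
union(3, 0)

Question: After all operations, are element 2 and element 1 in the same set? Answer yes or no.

Answer: no

Derivation:
Step 1: find(3) -> no change; set of 3 is {3}
Step 2: find(2) -> no change; set of 2 is {2}
Step 3: find(4) -> no change; set of 4 is {4}
Step 4: find(4) -> no change; set of 4 is {4}
Step 5: find(0) -> no change; set of 0 is {0}
Step 6: find(5) -> no change; set of 5 is {5}
Step 7: find(5) -> no change; set of 5 is {5}
Step 8: union(3, 2) -> merged; set of 3 now {2, 3}
Step 9: find(2) -> no change; set of 2 is {2, 3}
Step 10: union(3, 0) -> merged; set of 3 now {0, 2, 3}
Set of 2: {0, 2, 3}; 1 is not a member.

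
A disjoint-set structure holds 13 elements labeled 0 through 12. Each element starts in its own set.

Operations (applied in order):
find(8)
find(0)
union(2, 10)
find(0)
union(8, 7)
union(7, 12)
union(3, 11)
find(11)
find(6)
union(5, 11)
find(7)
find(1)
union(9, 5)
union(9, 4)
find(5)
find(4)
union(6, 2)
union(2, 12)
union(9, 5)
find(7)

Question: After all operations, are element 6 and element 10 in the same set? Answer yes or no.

Answer: yes

Derivation:
Step 1: find(8) -> no change; set of 8 is {8}
Step 2: find(0) -> no change; set of 0 is {0}
Step 3: union(2, 10) -> merged; set of 2 now {2, 10}
Step 4: find(0) -> no change; set of 0 is {0}
Step 5: union(8, 7) -> merged; set of 8 now {7, 8}
Step 6: union(7, 12) -> merged; set of 7 now {7, 8, 12}
Step 7: union(3, 11) -> merged; set of 3 now {3, 11}
Step 8: find(11) -> no change; set of 11 is {3, 11}
Step 9: find(6) -> no change; set of 6 is {6}
Step 10: union(5, 11) -> merged; set of 5 now {3, 5, 11}
Step 11: find(7) -> no change; set of 7 is {7, 8, 12}
Step 12: find(1) -> no change; set of 1 is {1}
Step 13: union(9, 5) -> merged; set of 9 now {3, 5, 9, 11}
Step 14: union(9, 4) -> merged; set of 9 now {3, 4, 5, 9, 11}
Step 15: find(5) -> no change; set of 5 is {3, 4, 5, 9, 11}
Step 16: find(4) -> no change; set of 4 is {3, 4, 5, 9, 11}
Step 17: union(6, 2) -> merged; set of 6 now {2, 6, 10}
Step 18: union(2, 12) -> merged; set of 2 now {2, 6, 7, 8, 10, 12}
Step 19: union(9, 5) -> already same set; set of 9 now {3, 4, 5, 9, 11}
Step 20: find(7) -> no change; set of 7 is {2, 6, 7, 8, 10, 12}
Set of 6: {2, 6, 7, 8, 10, 12}; 10 is a member.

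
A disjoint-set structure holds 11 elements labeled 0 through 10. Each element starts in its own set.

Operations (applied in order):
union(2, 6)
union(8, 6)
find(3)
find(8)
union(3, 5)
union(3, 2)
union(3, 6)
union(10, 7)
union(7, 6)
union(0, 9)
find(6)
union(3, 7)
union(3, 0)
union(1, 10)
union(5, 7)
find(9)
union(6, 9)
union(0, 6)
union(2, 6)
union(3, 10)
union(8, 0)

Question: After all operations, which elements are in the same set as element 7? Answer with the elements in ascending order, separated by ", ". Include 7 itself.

Step 1: union(2, 6) -> merged; set of 2 now {2, 6}
Step 2: union(8, 6) -> merged; set of 8 now {2, 6, 8}
Step 3: find(3) -> no change; set of 3 is {3}
Step 4: find(8) -> no change; set of 8 is {2, 6, 8}
Step 5: union(3, 5) -> merged; set of 3 now {3, 5}
Step 6: union(3, 2) -> merged; set of 3 now {2, 3, 5, 6, 8}
Step 7: union(3, 6) -> already same set; set of 3 now {2, 3, 5, 6, 8}
Step 8: union(10, 7) -> merged; set of 10 now {7, 10}
Step 9: union(7, 6) -> merged; set of 7 now {2, 3, 5, 6, 7, 8, 10}
Step 10: union(0, 9) -> merged; set of 0 now {0, 9}
Step 11: find(6) -> no change; set of 6 is {2, 3, 5, 6, 7, 8, 10}
Step 12: union(3, 7) -> already same set; set of 3 now {2, 3, 5, 6, 7, 8, 10}
Step 13: union(3, 0) -> merged; set of 3 now {0, 2, 3, 5, 6, 7, 8, 9, 10}
Step 14: union(1, 10) -> merged; set of 1 now {0, 1, 2, 3, 5, 6, 7, 8, 9, 10}
Step 15: union(5, 7) -> already same set; set of 5 now {0, 1, 2, 3, 5, 6, 7, 8, 9, 10}
Step 16: find(9) -> no change; set of 9 is {0, 1, 2, 3, 5, 6, 7, 8, 9, 10}
Step 17: union(6, 9) -> already same set; set of 6 now {0, 1, 2, 3, 5, 6, 7, 8, 9, 10}
Step 18: union(0, 6) -> already same set; set of 0 now {0, 1, 2, 3, 5, 6, 7, 8, 9, 10}
Step 19: union(2, 6) -> already same set; set of 2 now {0, 1, 2, 3, 5, 6, 7, 8, 9, 10}
Step 20: union(3, 10) -> already same set; set of 3 now {0, 1, 2, 3, 5, 6, 7, 8, 9, 10}
Step 21: union(8, 0) -> already same set; set of 8 now {0, 1, 2, 3, 5, 6, 7, 8, 9, 10}
Component of 7: {0, 1, 2, 3, 5, 6, 7, 8, 9, 10}

Answer: 0, 1, 2, 3, 5, 6, 7, 8, 9, 10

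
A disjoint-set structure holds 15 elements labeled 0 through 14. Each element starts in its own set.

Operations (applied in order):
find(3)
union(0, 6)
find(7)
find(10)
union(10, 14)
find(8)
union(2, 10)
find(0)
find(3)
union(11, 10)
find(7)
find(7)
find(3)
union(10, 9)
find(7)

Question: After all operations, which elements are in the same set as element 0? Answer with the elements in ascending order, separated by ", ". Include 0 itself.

Answer: 0, 6

Derivation:
Step 1: find(3) -> no change; set of 3 is {3}
Step 2: union(0, 6) -> merged; set of 0 now {0, 6}
Step 3: find(7) -> no change; set of 7 is {7}
Step 4: find(10) -> no change; set of 10 is {10}
Step 5: union(10, 14) -> merged; set of 10 now {10, 14}
Step 6: find(8) -> no change; set of 8 is {8}
Step 7: union(2, 10) -> merged; set of 2 now {2, 10, 14}
Step 8: find(0) -> no change; set of 0 is {0, 6}
Step 9: find(3) -> no change; set of 3 is {3}
Step 10: union(11, 10) -> merged; set of 11 now {2, 10, 11, 14}
Step 11: find(7) -> no change; set of 7 is {7}
Step 12: find(7) -> no change; set of 7 is {7}
Step 13: find(3) -> no change; set of 3 is {3}
Step 14: union(10, 9) -> merged; set of 10 now {2, 9, 10, 11, 14}
Step 15: find(7) -> no change; set of 7 is {7}
Component of 0: {0, 6}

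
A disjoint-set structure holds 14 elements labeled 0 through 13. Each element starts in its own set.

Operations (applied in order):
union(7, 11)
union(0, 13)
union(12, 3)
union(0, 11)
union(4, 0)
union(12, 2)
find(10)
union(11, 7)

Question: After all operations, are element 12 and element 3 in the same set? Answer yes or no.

Answer: yes

Derivation:
Step 1: union(7, 11) -> merged; set of 7 now {7, 11}
Step 2: union(0, 13) -> merged; set of 0 now {0, 13}
Step 3: union(12, 3) -> merged; set of 12 now {3, 12}
Step 4: union(0, 11) -> merged; set of 0 now {0, 7, 11, 13}
Step 5: union(4, 0) -> merged; set of 4 now {0, 4, 7, 11, 13}
Step 6: union(12, 2) -> merged; set of 12 now {2, 3, 12}
Step 7: find(10) -> no change; set of 10 is {10}
Step 8: union(11, 7) -> already same set; set of 11 now {0, 4, 7, 11, 13}
Set of 12: {2, 3, 12}; 3 is a member.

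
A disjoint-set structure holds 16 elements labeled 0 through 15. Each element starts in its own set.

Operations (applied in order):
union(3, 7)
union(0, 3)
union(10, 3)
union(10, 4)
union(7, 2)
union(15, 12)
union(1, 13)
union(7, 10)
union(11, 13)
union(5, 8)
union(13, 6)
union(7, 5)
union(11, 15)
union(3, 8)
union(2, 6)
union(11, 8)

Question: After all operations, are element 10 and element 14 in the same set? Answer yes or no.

Step 1: union(3, 7) -> merged; set of 3 now {3, 7}
Step 2: union(0, 3) -> merged; set of 0 now {0, 3, 7}
Step 3: union(10, 3) -> merged; set of 10 now {0, 3, 7, 10}
Step 4: union(10, 4) -> merged; set of 10 now {0, 3, 4, 7, 10}
Step 5: union(7, 2) -> merged; set of 7 now {0, 2, 3, 4, 7, 10}
Step 6: union(15, 12) -> merged; set of 15 now {12, 15}
Step 7: union(1, 13) -> merged; set of 1 now {1, 13}
Step 8: union(7, 10) -> already same set; set of 7 now {0, 2, 3, 4, 7, 10}
Step 9: union(11, 13) -> merged; set of 11 now {1, 11, 13}
Step 10: union(5, 8) -> merged; set of 5 now {5, 8}
Step 11: union(13, 6) -> merged; set of 13 now {1, 6, 11, 13}
Step 12: union(7, 5) -> merged; set of 7 now {0, 2, 3, 4, 5, 7, 8, 10}
Step 13: union(11, 15) -> merged; set of 11 now {1, 6, 11, 12, 13, 15}
Step 14: union(3, 8) -> already same set; set of 3 now {0, 2, 3, 4, 5, 7, 8, 10}
Step 15: union(2, 6) -> merged; set of 2 now {0, 1, 2, 3, 4, 5, 6, 7, 8, 10, 11, 12, 13, 15}
Step 16: union(11, 8) -> already same set; set of 11 now {0, 1, 2, 3, 4, 5, 6, 7, 8, 10, 11, 12, 13, 15}
Set of 10: {0, 1, 2, 3, 4, 5, 6, 7, 8, 10, 11, 12, 13, 15}; 14 is not a member.

Answer: no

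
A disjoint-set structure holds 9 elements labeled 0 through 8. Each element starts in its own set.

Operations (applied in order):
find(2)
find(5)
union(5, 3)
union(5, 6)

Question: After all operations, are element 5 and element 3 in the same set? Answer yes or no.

Step 1: find(2) -> no change; set of 2 is {2}
Step 2: find(5) -> no change; set of 5 is {5}
Step 3: union(5, 3) -> merged; set of 5 now {3, 5}
Step 4: union(5, 6) -> merged; set of 5 now {3, 5, 6}
Set of 5: {3, 5, 6}; 3 is a member.

Answer: yes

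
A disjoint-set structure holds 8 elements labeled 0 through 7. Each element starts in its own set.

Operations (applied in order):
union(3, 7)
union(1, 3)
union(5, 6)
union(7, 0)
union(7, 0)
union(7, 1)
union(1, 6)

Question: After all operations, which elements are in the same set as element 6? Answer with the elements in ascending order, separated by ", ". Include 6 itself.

Answer: 0, 1, 3, 5, 6, 7

Derivation:
Step 1: union(3, 7) -> merged; set of 3 now {3, 7}
Step 2: union(1, 3) -> merged; set of 1 now {1, 3, 7}
Step 3: union(5, 6) -> merged; set of 5 now {5, 6}
Step 4: union(7, 0) -> merged; set of 7 now {0, 1, 3, 7}
Step 5: union(7, 0) -> already same set; set of 7 now {0, 1, 3, 7}
Step 6: union(7, 1) -> already same set; set of 7 now {0, 1, 3, 7}
Step 7: union(1, 6) -> merged; set of 1 now {0, 1, 3, 5, 6, 7}
Component of 6: {0, 1, 3, 5, 6, 7}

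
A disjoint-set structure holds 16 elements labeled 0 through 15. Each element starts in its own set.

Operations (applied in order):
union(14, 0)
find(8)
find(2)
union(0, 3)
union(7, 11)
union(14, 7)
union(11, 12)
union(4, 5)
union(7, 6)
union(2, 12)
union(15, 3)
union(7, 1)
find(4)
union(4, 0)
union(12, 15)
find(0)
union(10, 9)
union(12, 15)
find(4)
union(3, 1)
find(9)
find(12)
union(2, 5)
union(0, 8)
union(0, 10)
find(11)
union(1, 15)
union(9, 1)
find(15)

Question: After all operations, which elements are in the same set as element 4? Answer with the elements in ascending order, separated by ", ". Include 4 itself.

Step 1: union(14, 0) -> merged; set of 14 now {0, 14}
Step 2: find(8) -> no change; set of 8 is {8}
Step 3: find(2) -> no change; set of 2 is {2}
Step 4: union(0, 3) -> merged; set of 0 now {0, 3, 14}
Step 5: union(7, 11) -> merged; set of 7 now {7, 11}
Step 6: union(14, 7) -> merged; set of 14 now {0, 3, 7, 11, 14}
Step 7: union(11, 12) -> merged; set of 11 now {0, 3, 7, 11, 12, 14}
Step 8: union(4, 5) -> merged; set of 4 now {4, 5}
Step 9: union(7, 6) -> merged; set of 7 now {0, 3, 6, 7, 11, 12, 14}
Step 10: union(2, 12) -> merged; set of 2 now {0, 2, 3, 6, 7, 11, 12, 14}
Step 11: union(15, 3) -> merged; set of 15 now {0, 2, 3, 6, 7, 11, 12, 14, 15}
Step 12: union(7, 1) -> merged; set of 7 now {0, 1, 2, 3, 6, 7, 11, 12, 14, 15}
Step 13: find(4) -> no change; set of 4 is {4, 5}
Step 14: union(4, 0) -> merged; set of 4 now {0, 1, 2, 3, 4, 5, 6, 7, 11, 12, 14, 15}
Step 15: union(12, 15) -> already same set; set of 12 now {0, 1, 2, 3, 4, 5, 6, 7, 11, 12, 14, 15}
Step 16: find(0) -> no change; set of 0 is {0, 1, 2, 3, 4, 5, 6, 7, 11, 12, 14, 15}
Step 17: union(10, 9) -> merged; set of 10 now {9, 10}
Step 18: union(12, 15) -> already same set; set of 12 now {0, 1, 2, 3, 4, 5, 6, 7, 11, 12, 14, 15}
Step 19: find(4) -> no change; set of 4 is {0, 1, 2, 3, 4, 5, 6, 7, 11, 12, 14, 15}
Step 20: union(3, 1) -> already same set; set of 3 now {0, 1, 2, 3, 4, 5, 6, 7, 11, 12, 14, 15}
Step 21: find(9) -> no change; set of 9 is {9, 10}
Step 22: find(12) -> no change; set of 12 is {0, 1, 2, 3, 4, 5, 6, 7, 11, 12, 14, 15}
Step 23: union(2, 5) -> already same set; set of 2 now {0, 1, 2, 3, 4, 5, 6, 7, 11, 12, 14, 15}
Step 24: union(0, 8) -> merged; set of 0 now {0, 1, 2, 3, 4, 5, 6, 7, 8, 11, 12, 14, 15}
Step 25: union(0, 10) -> merged; set of 0 now {0, 1, 2, 3, 4, 5, 6, 7, 8, 9, 10, 11, 12, 14, 15}
Step 26: find(11) -> no change; set of 11 is {0, 1, 2, 3, 4, 5, 6, 7, 8, 9, 10, 11, 12, 14, 15}
Step 27: union(1, 15) -> already same set; set of 1 now {0, 1, 2, 3, 4, 5, 6, 7, 8, 9, 10, 11, 12, 14, 15}
Step 28: union(9, 1) -> already same set; set of 9 now {0, 1, 2, 3, 4, 5, 6, 7, 8, 9, 10, 11, 12, 14, 15}
Step 29: find(15) -> no change; set of 15 is {0, 1, 2, 3, 4, 5, 6, 7, 8, 9, 10, 11, 12, 14, 15}
Component of 4: {0, 1, 2, 3, 4, 5, 6, 7, 8, 9, 10, 11, 12, 14, 15}

Answer: 0, 1, 2, 3, 4, 5, 6, 7, 8, 9, 10, 11, 12, 14, 15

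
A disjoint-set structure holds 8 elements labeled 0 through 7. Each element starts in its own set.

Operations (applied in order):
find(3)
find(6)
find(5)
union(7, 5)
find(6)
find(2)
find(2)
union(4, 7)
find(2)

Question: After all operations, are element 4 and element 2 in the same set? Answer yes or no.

Step 1: find(3) -> no change; set of 3 is {3}
Step 2: find(6) -> no change; set of 6 is {6}
Step 3: find(5) -> no change; set of 5 is {5}
Step 4: union(7, 5) -> merged; set of 7 now {5, 7}
Step 5: find(6) -> no change; set of 6 is {6}
Step 6: find(2) -> no change; set of 2 is {2}
Step 7: find(2) -> no change; set of 2 is {2}
Step 8: union(4, 7) -> merged; set of 4 now {4, 5, 7}
Step 9: find(2) -> no change; set of 2 is {2}
Set of 4: {4, 5, 7}; 2 is not a member.

Answer: no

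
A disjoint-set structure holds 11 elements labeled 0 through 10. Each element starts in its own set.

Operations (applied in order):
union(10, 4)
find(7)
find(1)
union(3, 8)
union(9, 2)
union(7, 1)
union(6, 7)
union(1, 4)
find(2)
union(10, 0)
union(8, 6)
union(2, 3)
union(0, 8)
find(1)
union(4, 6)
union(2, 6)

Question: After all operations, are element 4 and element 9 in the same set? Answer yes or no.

Step 1: union(10, 4) -> merged; set of 10 now {4, 10}
Step 2: find(7) -> no change; set of 7 is {7}
Step 3: find(1) -> no change; set of 1 is {1}
Step 4: union(3, 8) -> merged; set of 3 now {3, 8}
Step 5: union(9, 2) -> merged; set of 9 now {2, 9}
Step 6: union(7, 1) -> merged; set of 7 now {1, 7}
Step 7: union(6, 7) -> merged; set of 6 now {1, 6, 7}
Step 8: union(1, 4) -> merged; set of 1 now {1, 4, 6, 7, 10}
Step 9: find(2) -> no change; set of 2 is {2, 9}
Step 10: union(10, 0) -> merged; set of 10 now {0, 1, 4, 6, 7, 10}
Step 11: union(8, 6) -> merged; set of 8 now {0, 1, 3, 4, 6, 7, 8, 10}
Step 12: union(2, 3) -> merged; set of 2 now {0, 1, 2, 3, 4, 6, 7, 8, 9, 10}
Step 13: union(0, 8) -> already same set; set of 0 now {0, 1, 2, 3, 4, 6, 7, 8, 9, 10}
Step 14: find(1) -> no change; set of 1 is {0, 1, 2, 3, 4, 6, 7, 8, 9, 10}
Step 15: union(4, 6) -> already same set; set of 4 now {0, 1, 2, 3, 4, 6, 7, 8, 9, 10}
Step 16: union(2, 6) -> already same set; set of 2 now {0, 1, 2, 3, 4, 6, 7, 8, 9, 10}
Set of 4: {0, 1, 2, 3, 4, 6, 7, 8, 9, 10}; 9 is a member.

Answer: yes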